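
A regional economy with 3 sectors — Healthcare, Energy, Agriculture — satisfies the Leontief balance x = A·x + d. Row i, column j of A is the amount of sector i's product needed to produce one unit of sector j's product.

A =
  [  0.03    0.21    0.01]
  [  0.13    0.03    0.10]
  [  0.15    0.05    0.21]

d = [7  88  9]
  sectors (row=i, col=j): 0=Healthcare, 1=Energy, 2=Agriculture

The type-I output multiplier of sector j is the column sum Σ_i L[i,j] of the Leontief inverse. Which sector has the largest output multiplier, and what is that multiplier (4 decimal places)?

Agriculture (1.4639)

Form M = I − A:
  [  0.97   -0.21   -0.01]
  [ -0.13    0.97   -0.10]
  [ -0.15   -0.05    0.79]
Leontief inverse L = M⁻¹:
  [  1.0689    0.2336    0.0431]
  [  0.1653    1.0738    0.1380]
  [  0.2134    0.1123    1.2827]
Total output x = L · d:
  x_0 = 1.0689·7 + 0.2336·88 + 0.0431·9 = 28.4301
  x_1 = 0.1653·7 + 1.0738·88 + 0.1380·9 = 96.8951
  x_2 = 0.2134·7 + 0.1123·88 + 1.2827·9 = 22.9231
Output multipliers (column sums of L):
  Healthcare: 1.4476
  Energy: 1.4198
  Agriculture: 1.4639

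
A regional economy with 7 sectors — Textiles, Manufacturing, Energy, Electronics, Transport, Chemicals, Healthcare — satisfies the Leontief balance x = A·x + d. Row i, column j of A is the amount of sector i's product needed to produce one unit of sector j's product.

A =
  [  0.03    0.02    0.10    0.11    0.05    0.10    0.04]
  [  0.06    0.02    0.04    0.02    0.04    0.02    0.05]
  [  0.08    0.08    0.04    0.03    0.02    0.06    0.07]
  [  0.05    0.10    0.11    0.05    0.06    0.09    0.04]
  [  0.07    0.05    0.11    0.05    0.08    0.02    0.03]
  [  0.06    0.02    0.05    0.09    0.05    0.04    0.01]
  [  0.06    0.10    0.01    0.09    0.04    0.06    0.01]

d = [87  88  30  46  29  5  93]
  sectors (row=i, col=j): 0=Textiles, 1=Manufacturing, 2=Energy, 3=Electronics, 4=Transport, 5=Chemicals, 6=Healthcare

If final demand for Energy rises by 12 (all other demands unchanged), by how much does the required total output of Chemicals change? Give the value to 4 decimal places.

1.0880

Form M = I − A:
  [  0.97   -0.02   -0.10   -0.11   -0.05   -0.10   -0.04]
  [ -0.06    0.98   -0.04   -0.02   -0.04   -0.02   -0.05]
  [ -0.08   -0.08    0.96   -0.03   -0.02   -0.06   -0.07]
  [ -0.05   -0.10   -0.11    0.95   -0.06   -0.09   -0.04]
  [ -0.07   -0.05   -0.11   -0.05    0.92   -0.02   -0.03]
  [ -0.06   -0.02   -0.05   -0.09   -0.05    0.96   -0.01]
  [ -0.06   -0.10   -0.01   -0.09   -0.04   -0.06    0.99]
Leontief inverse L = M⁻¹:
  [  1.0745    0.0642    0.1503    0.1550    0.0853    0.1432    0.0676]
  [  0.0836    1.0430    0.0674    0.0473    0.0597    0.0444    0.0650]
  [  0.1144    0.1112    1.0776    0.0698    0.0482    0.0949    0.0917]
  [  0.0981    0.1419    0.1605    1.0964    0.0968    0.1325    0.0710]
  [  0.1103    0.0879    0.1564    0.0891    1.1117    0.0582    0.0578]
  [  0.0908    0.0508    0.0907    0.1230    0.0768    1.0729    0.0308]
  [  0.0936    0.1299    0.0532    0.1256    0.0701    0.0935    1.0323]
Total output x = L · d:
  x_0 = 1.0745·87 + 0.0642·88 + 0.1503·30 + 0.1550·46 + 0.0853·29 + 0.1432·5 + 0.0676·93 = 120.2367
  x_1 = 0.0836·87 + 1.0430·88 + 0.0674·30 + 0.0473·46 + 0.0597·29 + 0.0444·5 + 0.0650·93 = 111.2509
  x_2 = 0.1144·87 + 0.1112·88 + 1.0776·30 + 0.0698·46 + 0.0482·29 + 0.0949·5 + 0.0917·93 = 65.6705
  x_3 = 0.0981·87 + 0.1419·88 + 0.1605·30 + 1.0964·46 + 0.0968·29 + 0.1325·5 + 0.0710·93 = 86.3458
  x_4 = 0.1103·87 + 0.0879·88 + 0.1564·30 + 0.0891·46 + 1.1117·29 + 0.0582·5 + 0.0578·93 = 64.0302
  x_5 = 0.0908·87 + 0.0508·88 + 0.0907·30 + 0.1230·46 + 0.0768·29 + 1.0729·5 + 0.0308·93 = 31.1978
  x_6 = 0.0936·87 + 0.1299·88 + 0.0532·30 + 0.1256·46 + 0.0701·29 + 0.0935·5 + 1.0323·93 = 125.4547
Δx_5 = L[5,2] · Δd_2 = 0.0907 · 12 = 1.0880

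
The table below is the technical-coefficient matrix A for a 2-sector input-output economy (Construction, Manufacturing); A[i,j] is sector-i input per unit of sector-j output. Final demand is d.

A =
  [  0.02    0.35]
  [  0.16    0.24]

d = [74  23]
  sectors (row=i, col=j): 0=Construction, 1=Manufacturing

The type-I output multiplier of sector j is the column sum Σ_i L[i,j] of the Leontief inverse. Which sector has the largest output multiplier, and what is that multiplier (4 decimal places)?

Manufacturing (1.9309)

Form M = I − A:
  [  0.98   -0.35]
  [ -0.16    0.76]
Leontief inverse L = M⁻¹:
  [  1.1034    0.5081]
  [  0.2323    1.4228]
Total output x = L · d:
  x_0 = 1.1034·74 + 0.5081·23 = 93.3362
  x_1 = 0.2323·74 + 1.4228·23 = 49.9129
Output multipliers (column sums of L):
  Construction: 1.3357
  Manufacturing: 1.9309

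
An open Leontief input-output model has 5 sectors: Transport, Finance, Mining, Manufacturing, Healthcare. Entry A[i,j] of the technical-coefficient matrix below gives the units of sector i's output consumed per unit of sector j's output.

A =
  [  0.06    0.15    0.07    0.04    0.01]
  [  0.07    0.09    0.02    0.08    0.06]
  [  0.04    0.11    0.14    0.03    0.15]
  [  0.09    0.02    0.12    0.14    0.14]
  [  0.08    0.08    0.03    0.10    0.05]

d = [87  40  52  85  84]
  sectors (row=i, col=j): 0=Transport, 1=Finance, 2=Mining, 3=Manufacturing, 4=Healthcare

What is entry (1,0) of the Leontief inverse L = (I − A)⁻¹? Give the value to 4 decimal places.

Form M = I − A:
  [  0.94   -0.15   -0.07   -0.04   -0.01]
  [ -0.07    0.91   -0.02   -0.08   -0.06]
  [ -0.04   -0.11    0.86   -0.03   -0.15]
  [ -0.09   -0.02   -0.12    0.86   -0.14]
  [ -0.08   -0.08   -0.03   -0.10    0.95]
Leontief inverse L = M⁻¹:
  [  1.0953    0.1998    0.1067    0.0794    0.0527]
  [  0.1073    1.1349    0.0559    0.1241    0.0999]
  [  0.0908    0.1800    1.1940    0.0875    0.2137]
  [  0.1493    0.0932    0.1907    1.2102    0.2159]
  [  0.1199    0.1279    0.0715    0.1473    1.0950]
Total output x = L · d:
  x_0 = 1.0953·87 + 0.1998·40 + 0.1067·52 + 0.0794·85 + 0.0527·84 = 120.0113
  x_1 = 0.1073·87 + 1.1349·40 + 0.0559·52 + 0.1241·85 + 0.0999·84 = 76.5810
  x_2 = 0.0908·87 + 0.1800·40 + 1.1940·52 + 0.0875·85 + 0.2137·84 = 102.5778
  x_3 = 0.1493·87 + 0.0932·40 + 0.1907·52 + 1.2102·85 + 0.2159·84 = 147.6370
  x_4 = 0.1199·87 + 0.1279·40 + 0.0715·52 + 0.1473·85 + 1.0950·84 = 123.7562

L[1,0] = 0.1073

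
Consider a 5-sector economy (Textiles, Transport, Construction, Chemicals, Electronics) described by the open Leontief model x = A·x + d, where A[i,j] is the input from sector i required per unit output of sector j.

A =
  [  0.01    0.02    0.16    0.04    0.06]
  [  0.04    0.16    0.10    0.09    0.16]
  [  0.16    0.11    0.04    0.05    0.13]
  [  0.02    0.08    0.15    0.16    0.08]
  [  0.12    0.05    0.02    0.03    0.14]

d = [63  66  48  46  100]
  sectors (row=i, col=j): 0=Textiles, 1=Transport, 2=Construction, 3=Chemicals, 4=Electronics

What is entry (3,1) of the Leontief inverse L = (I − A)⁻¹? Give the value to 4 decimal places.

L[3,1] = 0.1604

Form M = I − A:
  [  0.99   -0.02   -0.16   -0.04   -0.06]
  [ -0.04    0.84   -0.10   -0.09   -0.16]
  [ -0.16   -0.11    0.96   -0.05   -0.13]
  [ -0.02   -0.08   -0.15    0.84   -0.08]
  [ -0.12   -0.05   -0.02   -0.03    0.86]
Leontief inverse L = M⁻¹:
  [  1.0611    0.0655    0.1978    0.0737    0.1230]
  [  0.1172    1.2490    0.1806    0.1602    0.2827]
  [  0.2171    0.1748    1.1170    0.1036    0.2261]
  [  0.0907    0.1604    0.2282    1.2322    0.1853]
  [  0.1631    0.0914    0.0720    0.0650    1.2081]
Total output x = L · d:
  x_0 = 1.0611·63 + 0.0655·66 + 0.1978·48 + 0.0737·46 + 0.1230·100 = 96.3516
  x_1 = 0.1172·63 + 1.2490·66 + 0.1806·48 + 0.1602·46 + 0.2827·100 = 134.1278
  x_2 = 0.2171·63 + 0.1748·66 + 1.1170·48 + 0.1036·46 + 0.2261·100 = 106.2055
  x_3 = 0.0907·63 + 0.1604·66 + 0.2282·48 + 1.2322·46 + 0.1853·100 = 102.4683
  x_4 = 0.1631·63 + 0.0914·66 + 0.0720·48 + 0.0650·46 + 1.2081·100 = 143.5660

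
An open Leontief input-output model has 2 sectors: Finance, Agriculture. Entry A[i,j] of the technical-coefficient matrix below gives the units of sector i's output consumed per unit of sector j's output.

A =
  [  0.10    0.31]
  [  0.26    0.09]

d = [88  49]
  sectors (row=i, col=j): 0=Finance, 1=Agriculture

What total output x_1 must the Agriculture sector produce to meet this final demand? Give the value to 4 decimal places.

90.7096

Form M = I − A:
  [  0.90   -0.31]
  [ -0.26    0.91]
Leontief inverse L = M⁻¹:
  [  1.2324    0.4198]
  [  0.3521    1.2189]
Total output x = L · d:
  x_0 = 1.2324·88 + 0.4198·49 = 129.0222
  x_1 = 0.3521·88 + 1.2189·49 = 90.7096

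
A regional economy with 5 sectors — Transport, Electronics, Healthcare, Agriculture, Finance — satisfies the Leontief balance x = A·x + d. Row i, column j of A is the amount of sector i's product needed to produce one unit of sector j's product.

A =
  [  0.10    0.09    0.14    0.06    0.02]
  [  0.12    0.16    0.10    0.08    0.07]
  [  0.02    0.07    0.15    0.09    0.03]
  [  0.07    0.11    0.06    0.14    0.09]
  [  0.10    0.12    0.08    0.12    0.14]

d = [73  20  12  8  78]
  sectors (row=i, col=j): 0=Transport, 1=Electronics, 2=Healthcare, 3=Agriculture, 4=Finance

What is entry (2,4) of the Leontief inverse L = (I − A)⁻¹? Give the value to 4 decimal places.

L[2,4] = 0.0718

Form M = I − A:
  [  0.90   -0.09   -0.14   -0.06   -0.02]
  [ -0.12    0.84   -0.10   -0.08   -0.07]
  [ -0.02   -0.07    0.85   -0.09   -0.03]
  [ -0.07   -0.11   -0.06    0.86   -0.09]
  [ -0.10   -0.12   -0.08   -0.12    0.86]
Leontief inverse L = M⁻¹:
  [  1.1554    0.1682    0.2250    0.1284    0.0618]
  [  0.2024    1.2711    0.2076    0.1727    0.1335]
  [  0.0658    0.1394    1.2214    0.1554    0.0718]
  [  0.1443    0.2111    0.1499    1.2297    0.1545]
  [  0.1888    0.2393    0.1897    0.2251    1.2168]
Total output x = L · d:
  x_0 = 1.1554·73 + 0.1682·20 + 0.2250·12 + 0.1284·8 + 0.0618·78 = 96.2592
  x_1 = 0.2024·73 + 1.2711·20 + 0.2076·12 + 0.1727·8 + 0.1335·78 = 54.4814
  x_2 = 0.0658·73 + 0.1394·20 + 1.2214·12 + 0.1554·8 + 0.0718·78 = 29.0885
  x_3 = 0.1443·73 + 0.2111·20 + 0.1499·12 + 1.2297·8 + 0.1545·78 = 38.4384
  x_4 = 0.1888·73 + 0.2393·20 + 0.1897·12 + 0.2251·8 + 1.2168·78 = 117.5620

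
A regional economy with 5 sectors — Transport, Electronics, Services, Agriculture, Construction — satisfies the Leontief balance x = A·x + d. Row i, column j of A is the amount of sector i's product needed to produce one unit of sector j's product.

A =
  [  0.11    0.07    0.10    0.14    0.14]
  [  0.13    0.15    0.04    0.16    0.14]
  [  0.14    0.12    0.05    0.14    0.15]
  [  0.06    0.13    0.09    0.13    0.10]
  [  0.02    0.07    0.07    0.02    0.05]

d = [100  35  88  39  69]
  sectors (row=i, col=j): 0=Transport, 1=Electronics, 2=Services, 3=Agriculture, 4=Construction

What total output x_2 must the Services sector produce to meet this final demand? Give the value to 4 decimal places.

Form M = I − A:
  [  0.89   -0.07   -0.10   -0.14   -0.14]
  [ -0.13    0.85   -0.04   -0.16   -0.14]
  [ -0.14   -0.12    0.95   -0.14   -0.15]
  [ -0.06   -0.13   -0.09    0.87   -0.10]
  [ -0.02   -0.07   -0.07   -0.02    0.95]
Leontief inverse L = M⁻¹:
  [  1.2023    0.1858    0.1784    0.2623    0.2603]
  [  0.2337    1.2823    0.1273    0.3002    0.2751]
  [  0.2388    0.2444    1.1344    0.2723    0.2790]
  [  0.1498    0.2437    0.1602    1.2491    0.2148]
  [  0.0633    0.1215    0.1001    0.0740    1.1035]
Total output x = L · d:
  x_0 = 1.2023·100 + 0.1858·35 + 0.1784·88 + 0.2623·39 + 0.2603·69 = 170.6313
  x_1 = 0.2337·100 + 1.2823·35 + 0.1273·88 + 0.3002·39 + 0.2751·69 = 110.1506
  x_2 = 0.2388·100 + 0.2444·35 + 1.1344·88 + 0.2723·39 + 0.2790·69 = 162.1352
  x_3 = 0.1498·100 + 0.2437·35 + 0.1602·88 + 1.2491·39 + 0.2148·69 = 101.1394
  x_4 = 0.0633·100 + 0.1215·35 + 0.1001·88 + 0.0740·39 + 1.1035·69 = 98.4162

162.1352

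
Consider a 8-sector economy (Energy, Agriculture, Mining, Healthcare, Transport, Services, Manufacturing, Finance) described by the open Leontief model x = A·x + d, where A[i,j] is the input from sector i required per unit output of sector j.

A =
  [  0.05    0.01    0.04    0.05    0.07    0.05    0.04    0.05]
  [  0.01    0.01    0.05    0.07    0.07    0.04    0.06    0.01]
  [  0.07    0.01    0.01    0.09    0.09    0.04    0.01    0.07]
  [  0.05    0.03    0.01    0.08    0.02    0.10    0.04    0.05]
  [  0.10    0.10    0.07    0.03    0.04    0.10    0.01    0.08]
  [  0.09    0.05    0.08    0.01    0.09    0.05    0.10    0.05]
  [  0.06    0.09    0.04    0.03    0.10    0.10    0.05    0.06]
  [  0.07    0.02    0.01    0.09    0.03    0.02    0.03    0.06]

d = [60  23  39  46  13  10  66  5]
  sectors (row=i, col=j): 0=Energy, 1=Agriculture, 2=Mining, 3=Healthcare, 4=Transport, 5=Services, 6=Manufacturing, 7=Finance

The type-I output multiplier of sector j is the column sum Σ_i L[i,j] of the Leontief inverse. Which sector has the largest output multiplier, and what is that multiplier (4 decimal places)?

Energy (1.8795)

Form M = I − A:
  [  0.95   -0.01   -0.04   -0.05   -0.07   -0.05   -0.04   -0.05]
  [ -0.01    0.99   -0.05   -0.07   -0.07   -0.04   -0.06   -0.01]
  [ -0.07   -0.01    0.99   -0.09   -0.09   -0.04   -0.01   -0.07]
  [ -0.05   -0.03   -0.01    0.92   -0.02   -0.10   -0.04   -0.05]
  [ -0.10   -0.10   -0.07   -0.03    0.96   -0.10   -0.01   -0.08]
  [ -0.09   -0.05   -0.08   -0.01   -0.09    0.95   -0.10   -0.05]
  [ -0.06   -0.09   -0.04   -0.03   -0.10   -0.10    0.95   -0.06]
  [ -0.07   -0.02   -0.01   -0.09   -0.03   -0.02   -0.03    0.94]
Leontief inverse L = M⁻¹:
  [  1.0928    0.0375    0.0654    0.0837    0.1084    0.0908    0.0660    0.0861]
  [  0.0488    1.0376    0.0732    0.1000    0.1058    0.0807    0.0835    0.0430]
  [  0.1150    0.0380    1.0363    0.1273    0.1261    0.0841    0.0371    0.1080]
  [  0.0928    0.0568    0.0375    1.1142    0.0612    0.1421    0.0731    0.0850]
  [  0.1558    0.1307    0.1068    0.0803    1.0975    0.1502    0.0507    0.1265]
  [  0.1497    0.0902    0.1179    0.0579    0.1511    1.1078    0.1371    0.1013]
  [  0.1202    0.1299    0.0814    0.0776    0.1594    0.1574    1.0917    0.1096]
  [  0.1045    0.0409    0.0296    0.1227    0.0609    0.0564    0.0535    1.0901]
Total output x = L · d:
  x_0 = 1.0928·60 + 0.0375·23 + 0.0654·39 + 0.0837·46 + 0.1084·13 + 0.0908·10 + 0.0660·66 + 0.0861·5 = 79.9393
  x_1 = 0.0488·60 + 1.0376·23 + 0.0732·39 + 0.1000·46 + 0.1058·13 + 0.0807·10 + 0.0835·66 + 0.0430·5 = 42.1590
  x_2 = 0.1150·60 + 0.0380·23 + 1.0363·39 + 0.1273·46 + 0.1261·13 + 0.0841·10 + 0.0371·66 + 0.1080·5 = 59.5160
  x_3 = 0.0928·60 + 0.0568·23 + 0.0375·39 + 1.1142·46 + 0.0612·13 + 0.1421·10 + 0.0731·66 + 0.0850·5 = 67.0565
  x_4 = 0.1558·60 + 0.1307·23 + 0.1068·39 + 0.0803·46 + 1.0975·13 + 0.1502·10 + 0.0507·66 + 0.1265·5 = 39.9564
  x_5 = 0.1497·60 + 0.0902·23 + 0.1179·39 + 0.0579·46 + 0.1511·13 + 1.1078·10 + 0.1371·66 + 0.1013·5 = 40.9121
  x_6 = 0.1202·60 + 0.1299·23 + 0.0814·39 + 0.0776·46 + 0.1594·13 + 0.1574·10 + 1.0917·66 + 0.1096·5 = 93.1899
  x_7 = 0.1045·60 + 0.0409·23 + 0.0296·39 + 0.1227·46 + 0.0609·13 + 0.0564·10 + 0.0535·66 + 1.0901·5 = 24.3423
Output multipliers (column sums of L):
  Energy: 1.8795
  Agriculture: 1.5617
  Mining: 1.5481
  Healthcare: 1.7638
  Transport: 1.8703
  Services: 1.8695
  Manufacturing: 1.5927
  Finance: 1.7498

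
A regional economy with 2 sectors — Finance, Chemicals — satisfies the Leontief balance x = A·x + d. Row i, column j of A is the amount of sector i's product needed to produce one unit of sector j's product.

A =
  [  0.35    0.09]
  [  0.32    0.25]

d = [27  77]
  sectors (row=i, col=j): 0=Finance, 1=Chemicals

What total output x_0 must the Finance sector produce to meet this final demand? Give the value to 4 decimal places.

Form M = I − A:
  [  0.65   -0.09]
  [ -0.32    0.75]
Leontief inverse L = M⁻¹:
  [  1.6351    0.1962]
  [  0.6976    1.4170]
Total output x = L · d:
  x_0 = 1.6351·27 + 0.1962·77 = 59.2544
  x_1 = 0.6976·27 + 1.4170·77 = 127.9486

59.2544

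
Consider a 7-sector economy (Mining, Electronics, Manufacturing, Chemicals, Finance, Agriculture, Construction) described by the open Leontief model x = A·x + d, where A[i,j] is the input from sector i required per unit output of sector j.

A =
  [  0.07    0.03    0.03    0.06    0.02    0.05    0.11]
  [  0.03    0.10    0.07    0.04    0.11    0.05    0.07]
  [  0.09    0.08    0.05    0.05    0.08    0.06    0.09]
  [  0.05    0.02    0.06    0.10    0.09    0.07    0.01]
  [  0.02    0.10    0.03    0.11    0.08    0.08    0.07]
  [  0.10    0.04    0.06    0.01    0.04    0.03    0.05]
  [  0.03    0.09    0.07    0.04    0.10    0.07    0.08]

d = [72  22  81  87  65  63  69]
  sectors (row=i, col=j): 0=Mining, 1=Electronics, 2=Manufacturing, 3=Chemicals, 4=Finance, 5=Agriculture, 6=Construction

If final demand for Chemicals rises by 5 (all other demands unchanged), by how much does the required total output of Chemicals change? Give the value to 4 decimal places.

5.7301

Form M = I − A:
  [  0.93   -0.03   -0.03   -0.06   -0.02   -0.05   -0.11]
  [ -0.03    0.90   -0.07   -0.04   -0.11   -0.05   -0.07]
  [ -0.09   -0.08    0.95   -0.05   -0.08   -0.06   -0.09]
  [ -0.05   -0.02   -0.06    0.90   -0.09   -0.07   -0.01]
  [ -0.02   -0.10   -0.03   -0.11    0.92   -0.08   -0.07]
  [ -0.10   -0.04   -0.06   -0.01   -0.04    0.97   -0.05]
  [ -0.03   -0.09   -0.07   -0.04   -0.10   -0.07    0.92]
Leontief inverse L = M⁻¹:
  [  1.1051    0.0719    0.0655    0.0968    0.0685    0.0885    0.1551]
  [  0.0725    1.1629    0.1152    0.0915    0.1780    0.1014    0.1285]
  [  0.1364    0.1409    1.0968    0.1023    0.1467    0.1126    0.1527]
  [  0.0897    0.0629    0.0953    1.1460    0.1406    0.1120    0.0541]
  [  0.0643    0.1586    0.0777    0.1631    1.1492    0.1318    0.1237]
  [  0.1328    0.0791    0.0895    0.0433    0.0810    1.0641    0.0951]
  [  0.0745    0.1528    0.1163    0.0907    0.1680    0.1215    1.1392]
Total output x = L · d:
  x_0 = 1.1051·72 + 0.0719·22 + 0.0655·81 + 0.0968·87 + 0.0685·65 + 0.0885·63 + 0.1551·69 = 115.6018
  x_1 = 0.0725·72 + 1.1629·22 + 0.1152·81 + 0.0915·87 + 0.1780·65 + 0.1014·63 + 0.1285·69 = 74.9145
  x_2 = 0.1364·72 + 0.1409·22 + 1.0968·81 + 0.1023·87 + 0.1467·65 + 0.1126·63 + 0.1527·69 = 137.8198
  x_3 = 0.0897·72 + 0.0629·22 + 0.0953·81 + 1.1460·87 + 0.1406·65 + 0.1120·63 + 0.0541·69 = 135.1944
  x_4 = 0.0643·72 + 0.1586·22 + 0.0777·81 + 0.1631·87 + 1.1492·65 + 0.1318·63 + 0.1237·69 = 120.1405
  x_5 = 0.1328·72 + 0.0791·22 + 0.0895·81 + 0.0433·87 + 0.0810·65 + 1.0641·63 + 0.0951·69 = 101.1799
  x_6 = 0.0745·72 + 0.1528·22 + 0.1163·81 + 0.0907·87 + 0.1680·65 + 0.1215·63 + 1.1392·69 = 123.2197
Δx_3 = L[3,3] · Δd_3 = 1.1460 · 5 = 5.7301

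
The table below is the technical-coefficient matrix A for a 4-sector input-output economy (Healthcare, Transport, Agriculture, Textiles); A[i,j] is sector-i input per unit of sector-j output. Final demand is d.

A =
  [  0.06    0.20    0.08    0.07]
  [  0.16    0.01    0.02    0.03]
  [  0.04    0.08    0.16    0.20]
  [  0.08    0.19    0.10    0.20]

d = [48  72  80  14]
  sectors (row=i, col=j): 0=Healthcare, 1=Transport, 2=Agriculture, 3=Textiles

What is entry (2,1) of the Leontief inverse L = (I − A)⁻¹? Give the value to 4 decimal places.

L[2,1] = 0.1863

Form M = I − A:
  [  0.94   -0.20   -0.08   -0.07]
  [ -0.16    0.99   -0.02   -0.03]
  [ -0.04   -0.08    0.84   -0.20]
  [ -0.08   -0.19   -0.10    0.80]
Leontief inverse L = M⁻¹:
  [  1.1265    0.2652    0.1304    0.1411]
  [  0.1895    1.0659    0.0517    0.0695]
  [  0.1126    0.1863    1.2447    0.3280]
  [  0.1717    0.3030    0.1809    1.3216]
Total output x = L · d:
  x_0 = 1.1265·48 + 0.2652·72 + 0.1304·80 + 0.1411·14 = 85.5758
  x_1 = 0.1895·48 + 1.0659·72 + 0.0517·80 + 0.0695·14 = 90.9523
  x_2 = 0.1126·48 + 0.1863·72 + 1.2447·80 + 0.3280·14 = 122.9828
  x_3 = 0.1717·48 + 0.3030·72 + 0.1809·80 + 1.3216·14 = 63.0316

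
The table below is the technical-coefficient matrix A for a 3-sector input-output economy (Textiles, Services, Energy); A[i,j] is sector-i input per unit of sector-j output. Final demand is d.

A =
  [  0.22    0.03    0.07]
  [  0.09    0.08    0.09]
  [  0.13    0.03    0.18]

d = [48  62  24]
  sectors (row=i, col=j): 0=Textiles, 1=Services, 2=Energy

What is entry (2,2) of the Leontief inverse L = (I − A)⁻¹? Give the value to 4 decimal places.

Form M = I − A:
  [  0.78   -0.03   -0.07]
  [ -0.09    0.92   -0.09]
  [ -0.13   -0.03    0.82]
Leontief inverse L = M⁻¹:
  [  1.3068    0.0464    0.1167]
  [  0.1486    1.0961    0.1330]
  [  0.2126    0.0475    1.2429]
Total output x = L · d:
  x_0 = 1.3068·48 + 0.0464·62 + 0.1167·24 = 68.4065
  x_1 = 0.1486·48 + 1.0961·62 + 0.1330·24 = 78.2876
  x_2 = 0.2126·48 + 0.0475·62 + 1.2429·24 = 42.9774

L[2,2] = 1.2429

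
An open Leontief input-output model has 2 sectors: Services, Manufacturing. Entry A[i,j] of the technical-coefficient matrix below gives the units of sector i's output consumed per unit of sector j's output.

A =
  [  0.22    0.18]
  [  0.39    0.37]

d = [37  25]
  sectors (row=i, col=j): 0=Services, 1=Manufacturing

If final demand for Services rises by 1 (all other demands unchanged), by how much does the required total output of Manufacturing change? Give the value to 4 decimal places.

Form M = I − A:
  [  0.78   -0.18]
  [ -0.39    0.63]
Leontief inverse L = M⁻¹:
  [  1.4957    0.4274]
  [  0.9259    1.8519]
Total output x = L · d:
  x_0 = 1.4957·37 + 0.4274·25 = 66.0256
  x_1 = 0.9259·37 + 1.8519·25 = 80.5556
Δx_1 = L[1,0] · Δd_0 = 0.9259 · 1 = 0.9259

0.9259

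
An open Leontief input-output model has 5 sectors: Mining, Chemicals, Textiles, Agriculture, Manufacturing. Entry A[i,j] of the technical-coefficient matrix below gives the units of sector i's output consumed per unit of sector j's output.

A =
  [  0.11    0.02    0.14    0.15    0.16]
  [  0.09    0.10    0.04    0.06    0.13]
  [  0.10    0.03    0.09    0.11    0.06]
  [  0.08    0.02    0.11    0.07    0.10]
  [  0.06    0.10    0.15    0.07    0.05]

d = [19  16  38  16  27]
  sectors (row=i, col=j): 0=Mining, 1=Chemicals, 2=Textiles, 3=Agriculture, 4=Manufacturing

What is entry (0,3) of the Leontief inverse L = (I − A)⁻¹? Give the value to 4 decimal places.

Form M = I − A:
  [  0.89   -0.02   -0.14   -0.15   -0.16]
  [ -0.09    0.90   -0.04   -0.06   -0.13]
  [ -0.10   -0.03    0.91   -0.11   -0.06]
  [ -0.08   -0.02   -0.11    0.93   -0.10]
  [ -0.06   -0.10   -0.15   -0.07    0.95]
Leontief inverse L = M⁻¹:
  [  1.1991    0.0690    0.2593    0.2476    0.2538]
  [  0.1549    1.1442    0.1233    0.1287    0.2040]
  [  0.1622    0.0608    1.1692    0.1780    0.1282]
  [  0.1394    0.0526    0.1877    1.1356    0.1621]
  [  0.1279    0.1383    0.2278    0.1410    1.1223]
Total output x = L · d:
  x_0 = 1.1991·19 + 0.0690·16 + 0.2593·38 + 0.2476·16 + 0.2538·27 = 44.5544
  x_1 = 0.1549·19 + 1.1442·16 + 0.1233·38 + 0.1287·16 + 0.2040·27 = 33.5035
  x_2 = 0.1622·19 + 0.0608·16 + 1.1692·38 + 0.1780·16 + 0.1282·27 = 54.7918
  x_3 = 0.1394·19 + 0.0526·16 + 0.1877·38 + 1.1356·16 + 0.1621·27 = 33.1691
  x_4 = 0.1279·19 + 0.1383·16 + 0.2278·38 + 0.1410·16 + 1.1223·27 = 45.8571

L[0,3] = 0.2476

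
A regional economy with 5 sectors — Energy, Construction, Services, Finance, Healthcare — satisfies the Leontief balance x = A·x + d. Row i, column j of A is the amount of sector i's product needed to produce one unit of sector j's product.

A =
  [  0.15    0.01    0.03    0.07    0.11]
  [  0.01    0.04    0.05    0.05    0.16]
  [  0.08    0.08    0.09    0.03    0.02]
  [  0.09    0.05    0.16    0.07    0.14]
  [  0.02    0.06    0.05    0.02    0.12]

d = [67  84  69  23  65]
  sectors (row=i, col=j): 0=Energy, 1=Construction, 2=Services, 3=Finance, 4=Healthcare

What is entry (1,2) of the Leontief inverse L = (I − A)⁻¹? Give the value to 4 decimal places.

L[1,2] = 0.0829

Form M = I − A:
  [  0.85   -0.01   -0.03   -0.07   -0.11]
  [ -0.01    0.96   -0.05   -0.05   -0.16]
  [ -0.08   -0.08    0.91   -0.03   -0.02]
  [ -0.09   -0.05   -0.16    0.93   -0.14]
  [ -0.02   -0.06   -0.05   -0.02    0.88]
Leontief inverse L = M⁻¹:
  [  1.1977    0.0341    0.0681    0.0979    0.1730]
  [  0.0324    1.0655    0.0829    0.0669    0.2103]
  [  0.1137    0.1014    1.1209    0.0516    0.0663]
  [  0.1431    0.0903    0.2153    1.1025    0.2146]
  [  0.0391    0.0812    0.0758    0.0348    1.1633]
Total output x = L · d:
  x_0 = 1.1977·67 + 0.0341·84 + 0.0681·69 + 0.0979·23 + 0.1730·65 = 101.3041
  x_1 = 0.0324·67 + 1.0655·84 + 0.0829·69 + 0.0669·23 + 0.2103·65 = 112.6072
  x_2 = 0.1137·67 + 0.1014·84 + 1.1209·69 + 0.0516·23 + 0.0663·65 = 98.9831
  x_3 = 0.1431·67 + 0.0903·84 + 0.2153·69 + 1.1025·23 + 0.2146·65 = 71.3306
  x_4 = 0.0391·67 + 0.0812·84 + 0.0758·69 + 0.0348·23 + 1.1633·65 = 91.0890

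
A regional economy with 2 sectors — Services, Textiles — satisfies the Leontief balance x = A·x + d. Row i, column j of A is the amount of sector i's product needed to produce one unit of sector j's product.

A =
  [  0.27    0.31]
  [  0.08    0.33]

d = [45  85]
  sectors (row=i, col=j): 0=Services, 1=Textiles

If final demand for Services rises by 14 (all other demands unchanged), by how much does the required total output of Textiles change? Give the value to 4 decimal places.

2.4122

Form M = I − A:
  [  0.73   -0.31]
  [ -0.08    0.67]
Leontief inverse L = M⁻¹:
  [  1.4430    0.6677]
  [  0.1723    1.5723]
Total output x = L · d:
  x_0 = 1.4430·45 + 0.6677·85 = 121.6886
  x_1 = 0.1723·45 + 1.5723·85 = 141.3956
Δx_1 = L[1,0] · Δd_0 = 0.1723 · 14 = 2.4122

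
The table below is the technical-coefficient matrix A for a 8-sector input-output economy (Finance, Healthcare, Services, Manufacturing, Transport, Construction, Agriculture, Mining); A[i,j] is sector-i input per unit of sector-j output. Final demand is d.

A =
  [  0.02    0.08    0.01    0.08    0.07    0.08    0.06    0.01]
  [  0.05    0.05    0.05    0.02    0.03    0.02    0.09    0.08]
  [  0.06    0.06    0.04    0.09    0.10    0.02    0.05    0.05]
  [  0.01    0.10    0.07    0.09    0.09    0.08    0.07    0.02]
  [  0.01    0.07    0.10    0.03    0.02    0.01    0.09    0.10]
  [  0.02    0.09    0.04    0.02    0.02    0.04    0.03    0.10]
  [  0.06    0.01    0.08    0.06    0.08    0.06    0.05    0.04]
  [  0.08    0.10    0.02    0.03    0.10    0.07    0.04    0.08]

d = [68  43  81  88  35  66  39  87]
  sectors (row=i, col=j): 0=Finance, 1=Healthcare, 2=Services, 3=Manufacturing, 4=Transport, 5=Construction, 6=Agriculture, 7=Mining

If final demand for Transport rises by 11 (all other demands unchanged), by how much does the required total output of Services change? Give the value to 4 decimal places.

Form M = I − A:
  [  0.98   -0.08   -0.01   -0.08   -0.07   -0.08   -0.06   -0.01]
  [ -0.05    0.95   -0.05   -0.02   -0.03   -0.02   -0.09   -0.08]
  [ -0.06   -0.06    0.96   -0.09   -0.10   -0.02   -0.05   -0.05]
  [ -0.01   -0.10   -0.07    0.91   -0.09   -0.08   -0.07   -0.02]
  [ -0.01   -0.07   -0.10   -0.03    0.98   -0.01   -0.09   -0.10]
  [ -0.02   -0.09   -0.04   -0.02   -0.02    0.96   -0.03   -0.10]
  [ -0.06   -0.01   -0.08   -0.06   -0.08   -0.06    0.95   -0.04]
  [ -0.08   -0.10   -0.02   -0.03   -0.10   -0.07   -0.04    0.92]
Leontief inverse L = M⁻¹:
  [  1.0460    0.1295    0.0523    0.1150    0.1113    0.1125    0.1060    0.0569]
  [  0.0817    1.0959    0.0859    0.0562    0.0776    0.0541    0.1319    0.1221]
  [  0.0916    0.1194    1.0880    0.1349    0.1537    0.0596    0.1050    0.1012]
  [  0.0461    0.1636    0.1248    1.1376    0.1468    0.1202    0.1299    0.0809]
  [  0.0479    0.1210    0.1404    0.0711    1.0756    0.0459    0.1367    0.1481]
  [  0.0501    0.1355    0.0709    0.0492    0.0616    1.0696    0.0690    0.1432]
  [  0.0896    0.0658    0.1229    0.1032    0.1310    0.0964    1.0978    0.0881]
  [  0.1162    0.1646    0.0676    0.0721    0.1535    0.1114    0.0979    1.1408]
Total output x = L · d:
  x_0 = 1.0460·68 + 0.1295·43 + 0.0523·81 + 0.1150·88 + 0.1113·35 + 0.1125·66 + 0.1060·39 + 0.0569·87 = 111.4552
  x_1 = 0.0817·68 + 1.0959·43 + 0.0859·81 + 0.0562·88 + 0.0776·35 + 0.0541·66 + 0.1319·39 + 0.1221·87 = 86.6405
  x_2 = 0.0916·68 + 0.1194·43 + 1.0880·81 + 0.1349·88 + 0.1537·35 + 0.0596·66 + 0.1050·39 + 0.1012·87 = 133.5705
  x_3 = 0.0461·68 + 0.1636·43 + 0.1248·81 + 1.1376·88 + 0.1468·35 + 0.1202·66 + 0.1299·39 + 0.0809·87 = 145.5627
  x_4 = 0.0479·68 + 0.1210·43 + 0.1404·81 + 0.0711·88 + 1.0756·35 + 0.0459·66 + 0.1367·39 + 0.1481·87 = 84.9794
  x_5 = 0.0501·68 + 0.1355·43 + 0.0709·81 + 0.0492·88 + 0.0616·35 + 1.0696·66 + 0.0690·39 + 0.1432·87 = 107.2106
  x_6 = 0.0896·68 + 0.0658·43 + 0.1229·81 + 0.1032·88 + 0.1310·35 + 0.0964·66 + 1.0978·39 + 0.0881·87 = 89.3772
  x_7 = 0.1162·68 + 0.1646·43 + 0.0676·81 + 0.0721·88 + 0.1535·35 + 0.1114·66 + 0.0979·39 + 1.1408·87 = 142.6049
Δx_2 = L[2,4] · Δd_4 = 0.1537 · 11 = 1.6909

1.6909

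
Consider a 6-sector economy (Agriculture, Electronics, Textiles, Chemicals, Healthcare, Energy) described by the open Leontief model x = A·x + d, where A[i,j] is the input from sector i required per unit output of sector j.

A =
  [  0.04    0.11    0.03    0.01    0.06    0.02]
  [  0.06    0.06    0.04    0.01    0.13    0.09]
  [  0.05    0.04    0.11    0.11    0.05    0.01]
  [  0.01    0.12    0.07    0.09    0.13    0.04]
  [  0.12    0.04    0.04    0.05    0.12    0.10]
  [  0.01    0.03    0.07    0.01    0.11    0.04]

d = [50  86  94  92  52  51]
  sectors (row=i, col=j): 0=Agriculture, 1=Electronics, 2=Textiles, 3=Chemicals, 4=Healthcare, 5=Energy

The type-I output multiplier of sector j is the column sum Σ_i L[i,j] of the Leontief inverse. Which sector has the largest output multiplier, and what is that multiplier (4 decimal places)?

Healthcare (1.9698)

Form M = I − A:
  [  0.96   -0.11   -0.03   -0.01   -0.06   -0.02]
  [ -0.06    0.94   -0.04   -0.01   -0.13   -0.09]
  [ -0.05   -0.04    0.89   -0.11   -0.05   -0.01]
  [ -0.01   -0.12   -0.07    0.91   -0.13   -0.04]
  [ -0.12   -0.04   -0.04   -0.05    0.88   -0.10]
  [ -0.01   -0.03   -0.07   -0.01   -0.11    0.96]
Leontief inverse L = M⁻¹:
  [  1.0669    0.1364    0.0526    0.0259    0.1057    0.0477]
  [  0.0982    1.0951    0.0739    0.0341    0.1936    0.1271]
  [  0.0807    0.0831    1.1496    0.1472    0.1097    0.0390]
  [  0.0556    0.1672    0.1145    1.1278    0.2125    0.0872]
  [  0.1612    0.0877    0.0803    0.0796    1.1942    0.1401]
  [  0.0391    0.0535    0.0971    0.0329    0.1542    1.0659]
Total output x = L · d:
  x_0 = 1.0669·50 + 0.1364·86 + 0.0526·94 + 0.0259·92 + 0.1057·52 + 0.0477·51 = 80.3338
  x_1 = 0.0982·50 + 1.0951·86 + 0.0739·94 + 0.0341·92 + 0.1936·52 + 0.1271·51 = 125.7167
  x_2 = 0.0807·50 + 0.0831·86 + 1.1496·94 + 0.1472·92 + 0.1097·52 + 0.0390·51 = 140.4853
  x_3 = 0.0556·50 + 0.1672·86 + 0.1145·94 + 1.1278·92 + 0.2125·52 + 0.0872·51 = 147.1770
  x_4 = 0.1612·50 + 0.0877·86 + 0.0803·94 + 0.0796·92 + 1.1942·52 + 0.1401·51 = 99.7231
  x_5 = 0.0391·50 + 0.0535·86 + 0.0971·94 + 0.0329·92 + 0.1542·52 + 1.0659·51 = 81.0939
Output multipliers (column sums of L):
  Agriculture: 1.5018
  Electronics: 1.6230
  Textiles: 1.5681
  Chemicals: 1.4476
  Healthcare: 1.9698
  Energy: 1.5070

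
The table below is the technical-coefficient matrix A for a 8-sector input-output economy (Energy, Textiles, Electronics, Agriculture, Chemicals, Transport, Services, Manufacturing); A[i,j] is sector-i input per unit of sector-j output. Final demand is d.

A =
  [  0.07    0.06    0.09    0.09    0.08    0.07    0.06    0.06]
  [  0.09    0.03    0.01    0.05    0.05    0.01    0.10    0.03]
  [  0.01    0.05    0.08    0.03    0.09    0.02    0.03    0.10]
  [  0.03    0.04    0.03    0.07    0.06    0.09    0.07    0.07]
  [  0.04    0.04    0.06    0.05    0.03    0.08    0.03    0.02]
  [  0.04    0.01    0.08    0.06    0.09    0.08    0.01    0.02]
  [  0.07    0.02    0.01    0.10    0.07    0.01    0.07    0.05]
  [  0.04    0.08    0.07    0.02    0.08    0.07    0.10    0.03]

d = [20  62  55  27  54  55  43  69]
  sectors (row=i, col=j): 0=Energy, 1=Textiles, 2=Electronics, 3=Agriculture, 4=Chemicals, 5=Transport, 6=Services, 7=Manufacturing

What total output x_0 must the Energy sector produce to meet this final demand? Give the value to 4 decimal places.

68.2984

Form M = I − A:
  [  0.93   -0.06   -0.09   -0.09   -0.08   -0.07   -0.06   -0.06]
  [ -0.09    0.97   -0.01   -0.05   -0.05   -0.01   -0.10   -0.03]
  [ -0.01   -0.05    0.92   -0.03   -0.09   -0.02   -0.03   -0.10]
  [ -0.03   -0.04   -0.03    0.93   -0.06   -0.09   -0.07   -0.07]
  [ -0.04   -0.04   -0.06   -0.05    0.97   -0.08   -0.03   -0.02]
  [ -0.04   -0.01   -0.08   -0.06   -0.09    0.92   -0.01   -0.02]
  [ -0.07   -0.02   -0.01   -0.10   -0.07   -0.01    0.93   -0.05]
  [ -0.04   -0.08   -0.07   -0.02   -0.08   -0.07   -0.10    0.97]
Leontief inverse L = M⁻¹:
  [  1.1169    0.1017    0.1456    0.1494    0.1493    0.1265    0.1169    0.1097]
  [  0.1251    1.0571    0.0432    0.0948    0.0941    0.0456    0.1404    0.0618]
  [  0.0416    0.0817    1.1189    0.0662    0.1371    0.0577    0.0719    0.1329]
  [  0.0677    0.0712    0.0724    1.1176    0.1147    0.1361    0.1150    0.1056]
  [  0.0678    0.0634    0.0945    0.0858    1.0730    0.1141    0.0619    0.0497]
  [  0.0675    0.0368    0.1210    0.0977    0.1361    1.1210    0.0417    0.0529]
  [  0.1047    0.0501    0.0462    0.1455    0.1166    0.0524    1.1132    0.0842]
  [  0.0820    0.1118    0.1131    0.0709    0.1365    0.1117    0.1468    1.0689]
Total output x = L · d:
  x_0 = 1.1169·20 + 0.1017·62 + 0.1456·55 + 0.1494·27 + 0.1493·54 + 0.1265·55 + 0.1169·43 + 0.1097·69 = 68.2984
  x_1 = 0.1251·20 + 1.0571·62 + 0.0432·55 + 0.0948·27 + 0.0941·54 + 0.0456·55 + 0.1404·43 + 0.0618·69 = 90.8762
  x_2 = 0.0416·20 + 0.0817·62 + 1.1189·55 + 0.0662·27 + 0.1371·54 + 0.0577·55 + 0.0719·43 + 0.1329·69 = 92.0587
  x_3 = 0.0677·20 + 0.0712·62 + 0.0724·55 + 1.1176·27 + 0.1147·54 + 0.1361·55 + 0.1150·43 + 0.1056·69 = 65.8421
  x_4 = 0.0678·20 + 0.0634·62 + 0.0945·55 + 0.0858·27 + 1.0730·54 + 0.1141·55 + 0.0619·43 + 0.0497·69 = 83.1075
  x_5 = 0.0675·20 + 0.0368·62 + 0.1210·55 + 0.0977·27 + 0.1361·54 + 1.1210·55 + 0.0417·43 + 0.0529·69 = 87.3768
  x_6 = 0.1047·20 + 0.0501·62 + 0.0462·55 + 0.1455·27 + 0.1166·54 + 0.0524·55 + 1.1132·43 + 0.0842·69 = 74.5258
  x_7 = 0.0820·20 + 0.1118·62 + 0.1131·55 + 0.0709·27 + 0.1365·54 + 0.1117·55 + 0.1468·43 + 1.0689·69 = 110.2892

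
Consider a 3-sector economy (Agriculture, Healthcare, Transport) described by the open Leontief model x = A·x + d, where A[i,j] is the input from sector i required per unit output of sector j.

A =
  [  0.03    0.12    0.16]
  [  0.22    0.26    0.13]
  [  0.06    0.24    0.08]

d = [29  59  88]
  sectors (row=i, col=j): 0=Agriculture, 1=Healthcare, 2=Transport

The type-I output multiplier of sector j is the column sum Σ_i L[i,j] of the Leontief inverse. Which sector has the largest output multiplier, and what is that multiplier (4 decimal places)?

Form M = I − A:
  [  0.97   -0.12   -0.16]
  [ -0.22    0.74   -0.13]
  [ -0.06   -0.24    0.92]
Leontief inverse L = M⁻¹:
  [  1.1023    0.2525    0.2274]
  [  0.3567    1.4980    0.2737]
  [  0.1649    0.4072    1.1732]
Total output x = L · d:
  x_0 = 1.1023·29 + 0.2525·59 + 0.2274·88 = 66.8712
  x_1 = 0.3567·29 + 1.4980·59 + 0.2737·88 = 122.8084
  x_2 = 0.1649·29 + 0.4072·59 + 1.1732·88 = 132.0503
Output multipliers (column sums of L):
  Agriculture: 1.6239
  Healthcare: 2.1577
  Transport: 1.6743

Healthcare (2.1577)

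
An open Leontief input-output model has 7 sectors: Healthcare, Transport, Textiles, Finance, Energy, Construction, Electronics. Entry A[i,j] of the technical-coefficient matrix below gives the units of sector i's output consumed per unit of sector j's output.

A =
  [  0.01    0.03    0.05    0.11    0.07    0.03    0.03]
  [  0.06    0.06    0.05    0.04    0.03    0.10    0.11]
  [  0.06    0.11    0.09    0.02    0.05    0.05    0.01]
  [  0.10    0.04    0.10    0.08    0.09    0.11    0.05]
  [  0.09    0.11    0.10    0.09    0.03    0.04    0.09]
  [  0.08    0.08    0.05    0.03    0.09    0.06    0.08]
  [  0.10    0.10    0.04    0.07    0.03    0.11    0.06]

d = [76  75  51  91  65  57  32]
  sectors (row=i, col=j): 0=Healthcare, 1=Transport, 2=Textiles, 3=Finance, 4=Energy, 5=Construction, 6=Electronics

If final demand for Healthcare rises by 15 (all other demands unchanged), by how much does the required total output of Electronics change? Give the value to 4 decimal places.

Form M = I − A:
  [  0.99   -0.03   -0.05   -0.11   -0.07   -0.03   -0.03]
  [ -0.06    0.94   -0.05   -0.04   -0.03   -0.10   -0.11]
  [ -0.06   -0.11    0.91   -0.02   -0.05   -0.05   -0.01]
  [ -0.10   -0.04   -0.10    0.92   -0.09   -0.11   -0.05]
  [ -0.09   -0.11   -0.10   -0.09    0.97   -0.04   -0.09]
  [ -0.08   -0.08   -0.05   -0.03   -0.09    0.94   -0.08]
  [ -0.10   -0.10   -0.04   -0.07   -0.03   -0.11    0.94]
Leontief inverse L = M⁻¹:
  [  1.0589    0.0781    0.0981    0.1504    0.1072    0.0775    0.0688]
  [  0.1200    1.1236    0.1028    0.0906    0.0771    0.1617    0.1624]
  [  0.1065    0.1636    1.1379    0.0605    0.0878    0.0985    0.0547]
  [  0.1733    0.1197    0.1736    1.1460    0.1518    0.1812    0.1123]
  [  0.1600    0.1842    0.1680    0.1523    1.0863    0.1153    0.1504]
  [  0.1408    0.1466    0.1078    0.0858    0.1365    1.1214    0.1359]
  [  0.1644    0.1668    0.1007    0.1285    0.0853    0.1780    1.1198]
Total output x = L · d:
  x_0 = 1.0589·76 + 0.0781·75 + 0.0981·51 + 0.1504·91 + 0.1072·65 + 0.0775·57 + 0.0688·32 = 118.6144
  x_1 = 0.1200·76 + 1.1236·75 + 0.1028·51 + 0.0906·91 + 0.0771·65 + 0.1617·57 + 0.1624·32 = 126.3022
  x_2 = 0.1065·76 + 0.1636·75 + 1.1379·51 + 0.0605·91 + 0.0878·65 + 0.0985·57 + 0.0547·32 = 96.9798
  x_3 = 0.1733·76 + 0.1197·75 + 0.1736·51 + 1.1460·91 + 0.1518·65 + 0.1812·57 + 0.1123·32 = 159.0758
  x_4 = 0.1600·76 + 0.1842·75 + 0.1680·51 + 0.1523·91 + 1.0863·65 + 0.1153·57 + 0.1504·32 = 130.3826
  x_5 = 0.1408·76 + 0.1466·75 + 0.1078·51 + 0.0858·91 + 0.1365·65 + 1.1214·57 + 0.1359·32 = 112.1462
  x_6 = 0.1644·76 + 0.1668·75 + 0.1007·51 + 0.1285·91 + 0.0853·65 + 0.1780·57 + 1.1198·32 = 93.3550
Δx_6 = L[6,0] · Δd_0 = 0.1644 · 15 = 2.4666

2.4666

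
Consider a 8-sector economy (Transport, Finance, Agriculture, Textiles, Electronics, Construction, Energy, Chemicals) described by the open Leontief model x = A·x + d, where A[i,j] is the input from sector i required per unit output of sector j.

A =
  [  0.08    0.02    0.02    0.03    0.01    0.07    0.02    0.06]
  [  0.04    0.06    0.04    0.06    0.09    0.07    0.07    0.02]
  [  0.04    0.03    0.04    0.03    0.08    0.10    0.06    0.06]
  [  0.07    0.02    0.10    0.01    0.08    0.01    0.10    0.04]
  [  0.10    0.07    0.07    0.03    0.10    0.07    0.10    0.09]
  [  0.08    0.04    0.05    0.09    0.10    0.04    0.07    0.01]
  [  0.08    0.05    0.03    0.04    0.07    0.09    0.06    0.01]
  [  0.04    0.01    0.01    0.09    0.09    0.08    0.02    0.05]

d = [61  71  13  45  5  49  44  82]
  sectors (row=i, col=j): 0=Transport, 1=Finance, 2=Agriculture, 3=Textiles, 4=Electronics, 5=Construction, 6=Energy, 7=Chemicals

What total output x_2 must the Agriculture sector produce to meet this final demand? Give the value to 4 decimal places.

48.5190

Form M = I − A:
  [  0.92   -0.02   -0.02   -0.03   -0.01   -0.07   -0.02   -0.06]
  [ -0.04    0.94   -0.04   -0.06   -0.09   -0.07   -0.07   -0.02]
  [ -0.04   -0.03    0.96   -0.03   -0.08   -0.10   -0.06   -0.06]
  [ -0.07   -0.02   -0.10    0.99   -0.08   -0.01   -0.10   -0.04]
  [ -0.10   -0.07   -0.07   -0.03    0.90   -0.07   -0.10   -0.09]
  [ -0.08   -0.04   -0.05   -0.09   -0.10    0.96   -0.07   -0.01]
  [ -0.08   -0.05   -0.03   -0.04   -0.07   -0.09    0.94   -0.01]
  [ -0.04   -0.01   -0.01   -0.09   -0.09   -0.08   -0.02    0.95]
Leontief inverse L = M⁻¹:
  [  1.1172    0.0380    0.0423    0.0580    0.0489    0.1044    0.0502    0.0827]
  [  0.0997    1.0948    0.0803    0.0980    0.1557    0.1243    0.1262    0.0559]
  [  0.0978    0.0622    1.0767    0.0708    0.1446    0.1535    0.1118    0.0950]
  [  0.1244    0.0509    0.1324    1.0442    0.1377    0.0677    0.1473    0.0766]
  [  0.1793    0.1146    0.1184    0.0851    1.1864    0.1487    0.1692    0.1405]
  [  0.1436    0.0751    0.0930    0.1262    0.1655    1.0969    0.1284    0.0504]
  [  0.1369    0.0817    0.0661    0.0766    0.1287    0.1407    1.1103    0.0431]
  [  0.0929    0.0375    0.0469    0.1234    0.1473    0.1232    0.0688    1.0834]
Total output x = L · d:
  x_0 = 1.1172·61 + 0.0380·71 + 0.0423·13 + 0.0580·45 + 0.0489·5 + 0.1044·49 + 0.0502·44 + 0.0827·82 = 88.3607
  x_1 = 0.0997·61 + 1.0948·71 + 0.0803·13 + 0.0980·45 + 0.1557·5 + 0.1243·49 + 0.1262·44 + 0.0559·82 = 106.2721
  x_2 = 0.0978·61 + 0.0622·71 + 1.0767·13 + 0.0708·45 + 0.1446·5 + 0.1535·49 + 0.1118·44 + 0.0950·82 = 48.5190
  x_3 = 0.1244·61 + 0.0509·71 + 0.1324·13 + 1.0442·45 + 0.1377·5 + 0.0677·49 + 0.1473·44 + 0.0766·82 = 76.6768
  x_4 = 0.1793·61 + 0.1146·71 + 0.1184·13 + 0.0851·45 + 1.1864·5 + 0.1487·49 + 0.1692·44 + 0.1405·82 = 56.6288
  x_5 = 0.1436·61 + 0.0751·71 + 0.0930·13 + 0.1262·45 + 0.1655·5 + 1.0969·49 + 0.1284·44 + 0.0504·82 = 85.3413
  x_6 = 0.1369·61 + 0.0817·71 + 0.0661·13 + 0.0766·45 + 0.1287·5 + 0.1407·49 + 1.1103·44 + 0.0431·82 = 78.3842
  x_7 = 0.0929·61 + 0.0375·71 + 0.0469·13 + 0.1234·45 + 0.1473·5 + 0.1232·49 + 0.0688·44 + 1.0834·82 = 113.1314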